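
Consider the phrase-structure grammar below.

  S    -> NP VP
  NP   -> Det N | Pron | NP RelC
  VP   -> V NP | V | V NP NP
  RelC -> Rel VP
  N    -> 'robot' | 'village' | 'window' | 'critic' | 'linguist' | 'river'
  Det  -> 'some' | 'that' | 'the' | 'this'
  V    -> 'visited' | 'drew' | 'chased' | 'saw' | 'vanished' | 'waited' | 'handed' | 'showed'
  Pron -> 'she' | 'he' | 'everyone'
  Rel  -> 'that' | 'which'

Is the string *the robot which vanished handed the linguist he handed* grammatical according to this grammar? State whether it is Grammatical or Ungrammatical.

Ungrammatical

For S → NP VP, every NP-prefix leaves a non-VP remainder: after 'the robot' the remainder is not a VP; after 'the robot which vanished' the remainder is not a VP.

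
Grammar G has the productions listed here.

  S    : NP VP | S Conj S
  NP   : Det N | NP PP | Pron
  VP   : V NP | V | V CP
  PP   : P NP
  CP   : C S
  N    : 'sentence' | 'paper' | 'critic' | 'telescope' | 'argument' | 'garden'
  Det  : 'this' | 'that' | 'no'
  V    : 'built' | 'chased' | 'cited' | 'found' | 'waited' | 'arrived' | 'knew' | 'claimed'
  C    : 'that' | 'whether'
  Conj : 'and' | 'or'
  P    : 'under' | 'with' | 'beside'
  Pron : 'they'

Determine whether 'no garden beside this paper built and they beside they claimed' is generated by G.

Grammatical

[S [S [NP [NP [Det no] [N garden]] [PP [P beside] [NP [Det this] [N paper]]]] [VP [V built]]] [Conj and] [S [NP [NP [Pron they]] [PP [P beside] [NP [Pron they]]]] [VP [V claimed]]]]
Every word is introduced by a lexical rule and the phrasal rules combine the resulting categories into a single S.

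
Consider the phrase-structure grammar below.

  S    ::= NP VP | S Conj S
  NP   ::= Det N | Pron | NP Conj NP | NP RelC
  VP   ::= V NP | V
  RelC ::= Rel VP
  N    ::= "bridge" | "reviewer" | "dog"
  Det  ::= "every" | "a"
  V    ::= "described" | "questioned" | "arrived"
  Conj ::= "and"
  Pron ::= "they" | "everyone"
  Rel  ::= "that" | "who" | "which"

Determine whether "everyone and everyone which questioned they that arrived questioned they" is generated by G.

S
  NP
    NP
      Pron: everyone
    Conj: and
    NP
      NP
        Pron: everyone
      RelC
        Rel: which
        VP
          V: questioned
          NP
            NP
              Pron: they
            RelC
              Rel: that
              VP
                V: arrived
  VP
    V: questioned
    NP
      Pron: they
The bracketing above is licensed at every node by one of the given productions, with S at the root.

Grammatical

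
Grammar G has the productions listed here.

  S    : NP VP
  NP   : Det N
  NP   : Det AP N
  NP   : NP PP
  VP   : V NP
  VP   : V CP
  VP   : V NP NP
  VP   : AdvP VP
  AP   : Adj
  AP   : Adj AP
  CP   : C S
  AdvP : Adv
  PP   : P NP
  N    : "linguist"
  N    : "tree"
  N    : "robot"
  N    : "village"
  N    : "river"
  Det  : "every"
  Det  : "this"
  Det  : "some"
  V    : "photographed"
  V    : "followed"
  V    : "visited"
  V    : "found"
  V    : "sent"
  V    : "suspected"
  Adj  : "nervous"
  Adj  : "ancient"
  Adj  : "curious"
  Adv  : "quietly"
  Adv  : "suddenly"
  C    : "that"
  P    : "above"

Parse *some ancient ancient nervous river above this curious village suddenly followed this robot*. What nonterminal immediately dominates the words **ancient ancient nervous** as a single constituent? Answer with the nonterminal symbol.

AP

[S [NP [NP [Det some] [AP [Adj ancient] [AP [Adj ancient] [AP [Adj nervous]]]] [N river]] [PP [P above] [NP [Det this] [AP [Adj curious]] [N village]]]] [VP [AdvP [Adv suddenly]] [VP [V followed] [NP [Det this] [N robot]]]]]
The span 'ancient ancient nervous' is the AP node built by AP → Adj AP.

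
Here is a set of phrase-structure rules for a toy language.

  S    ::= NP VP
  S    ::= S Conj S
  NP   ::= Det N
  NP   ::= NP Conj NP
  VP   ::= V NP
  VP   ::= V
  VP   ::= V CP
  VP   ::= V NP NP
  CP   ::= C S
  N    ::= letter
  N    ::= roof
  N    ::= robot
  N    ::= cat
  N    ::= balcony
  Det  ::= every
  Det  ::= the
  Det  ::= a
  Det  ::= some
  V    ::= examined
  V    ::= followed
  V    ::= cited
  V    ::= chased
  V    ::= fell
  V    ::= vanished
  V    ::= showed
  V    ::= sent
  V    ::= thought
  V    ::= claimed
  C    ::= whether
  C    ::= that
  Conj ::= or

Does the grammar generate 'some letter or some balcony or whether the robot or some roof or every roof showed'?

Ungrammatical

A Conj word can never sit immediately before a C word in any string this grammar generates, so the substring 'or whether' rules out a derivation.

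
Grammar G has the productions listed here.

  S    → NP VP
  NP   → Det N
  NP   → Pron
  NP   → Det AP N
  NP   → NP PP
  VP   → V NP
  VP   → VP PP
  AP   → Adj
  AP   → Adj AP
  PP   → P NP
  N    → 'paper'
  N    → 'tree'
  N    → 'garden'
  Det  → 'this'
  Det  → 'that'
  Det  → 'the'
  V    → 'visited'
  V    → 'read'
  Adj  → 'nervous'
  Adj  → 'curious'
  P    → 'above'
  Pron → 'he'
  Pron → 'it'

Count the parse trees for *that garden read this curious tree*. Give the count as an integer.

[S [NP [Det that] [N garden]] [VP [V read] [NP [Det this] [AP [Adj curious]] [N tree]]]]
No rule offers an alternative attachment or grouping for any span, so this is the only derivation.

1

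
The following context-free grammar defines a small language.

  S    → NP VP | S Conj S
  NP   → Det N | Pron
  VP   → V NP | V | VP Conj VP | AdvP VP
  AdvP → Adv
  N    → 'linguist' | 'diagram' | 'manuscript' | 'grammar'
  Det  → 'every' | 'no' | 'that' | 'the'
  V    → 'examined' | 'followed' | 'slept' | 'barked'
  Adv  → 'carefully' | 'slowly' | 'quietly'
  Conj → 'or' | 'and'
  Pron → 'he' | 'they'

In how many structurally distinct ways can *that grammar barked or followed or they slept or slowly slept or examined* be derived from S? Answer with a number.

3

Two of the 3 distinct bracketings:
[S [S [NP [Det that] [N grammar]] [VP [VP [V barked]] [Conj or] [VP [V followed]]]] [Conj or] [S [NP [Pron they]] [VP [VP [V slept]] [Conj or] [VP [VP [AdvP [Adv slowly]] [VP [V slept]]] [Conj or] [VP [V examined]]]]]]
[S [S [NP [Det that] [N grammar]] [VP [VP [V barked]] [Conj or] [VP [V followed]]]] [Conj or] [S [NP [Pron they]] [VP [VP [V slept]] [Conj or] [VP [AdvP [Adv slowly]] [VP [VP [V slept]] [Conj or] [VP [V examined]]]]]]]
The trees differ in how a recursive rule is bracketed over the same span.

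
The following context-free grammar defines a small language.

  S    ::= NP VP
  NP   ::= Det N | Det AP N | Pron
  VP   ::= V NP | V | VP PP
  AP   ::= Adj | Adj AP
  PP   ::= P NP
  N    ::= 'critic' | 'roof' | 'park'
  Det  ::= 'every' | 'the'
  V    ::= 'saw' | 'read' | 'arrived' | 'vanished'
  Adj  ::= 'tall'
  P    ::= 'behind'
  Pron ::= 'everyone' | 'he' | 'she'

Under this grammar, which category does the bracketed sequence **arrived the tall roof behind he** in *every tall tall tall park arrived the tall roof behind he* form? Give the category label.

[S [NP [Det every] [AP [Adj tall] [AP [Adj tall] [AP [Adj tall]]]] [N park]] [VP [VP [V arrived] [NP [Det the] [AP [Adj tall]] [N roof]]] [PP [P behind] [NP [Pron he]]]]]
The span 'arrived the tall roof behind he' is the VP node built by VP → VP PP.

VP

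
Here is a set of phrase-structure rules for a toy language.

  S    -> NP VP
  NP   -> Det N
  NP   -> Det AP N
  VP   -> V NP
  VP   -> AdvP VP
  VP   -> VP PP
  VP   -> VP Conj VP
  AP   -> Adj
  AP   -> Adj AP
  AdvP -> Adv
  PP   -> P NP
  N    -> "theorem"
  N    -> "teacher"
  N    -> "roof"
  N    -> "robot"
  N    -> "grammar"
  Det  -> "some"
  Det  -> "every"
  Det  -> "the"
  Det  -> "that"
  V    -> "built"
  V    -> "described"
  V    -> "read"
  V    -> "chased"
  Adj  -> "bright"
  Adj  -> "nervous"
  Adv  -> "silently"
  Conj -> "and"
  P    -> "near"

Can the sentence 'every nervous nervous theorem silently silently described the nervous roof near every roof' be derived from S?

Grammatical

[S [NP [Det every] [AP [Adj nervous] [AP [Adj nervous]]] [N theorem]] [VP [AdvP [Adv silently]] [VP [AdvP [Adv silently]] [VP [VP [V described] [NP [Det the] [AP [Adj nervous]] [N roof]]] [PP [P near] [NP [Det every] [N roof]]]]]]]
The bracketing above is licensed at every node by one of the given productions, with S at the root.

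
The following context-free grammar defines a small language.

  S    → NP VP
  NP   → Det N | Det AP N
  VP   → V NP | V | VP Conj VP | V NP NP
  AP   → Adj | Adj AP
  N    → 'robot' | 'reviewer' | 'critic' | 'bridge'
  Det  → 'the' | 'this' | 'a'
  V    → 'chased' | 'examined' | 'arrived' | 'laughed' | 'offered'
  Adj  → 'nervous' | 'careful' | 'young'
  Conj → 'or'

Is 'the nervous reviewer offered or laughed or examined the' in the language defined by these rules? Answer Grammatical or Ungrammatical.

For S → NP VP, the only prefix that parses as NP is 'the nervous reviewer', but the remainder 'offered or laughed or examined the' is not a VP under these rules.

Ungrammatical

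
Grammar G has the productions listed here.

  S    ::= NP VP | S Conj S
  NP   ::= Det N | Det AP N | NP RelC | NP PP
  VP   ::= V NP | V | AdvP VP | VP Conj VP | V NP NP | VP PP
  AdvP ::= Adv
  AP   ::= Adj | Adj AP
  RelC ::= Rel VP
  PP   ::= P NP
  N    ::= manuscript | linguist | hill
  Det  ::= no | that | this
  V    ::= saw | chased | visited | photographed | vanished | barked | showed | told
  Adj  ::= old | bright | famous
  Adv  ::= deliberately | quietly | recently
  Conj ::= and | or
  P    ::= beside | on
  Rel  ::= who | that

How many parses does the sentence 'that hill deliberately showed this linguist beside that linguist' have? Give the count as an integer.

Two of the 3 distinct bracketings:
[S [NP [Det that] [N hill]] [VP [AdvP [Adv deliberately]] [VP [V showed] [NP [NP [Det this] [N linguist]] [PP [P beside] [NP [Det that] [N linguist]]]]]]]
[S [NP [Det that] [N hill]] [VP [AdvP [Adv deliberately]] [VP [VP [V showed] [NP [Det this] [N linguist]]] [PP [P beside] [NP [Det that] [N linguist]]]]]]
The difference turns on whether NP → NP PP is used at the relevant span, versus an alternative expansion of NP.

3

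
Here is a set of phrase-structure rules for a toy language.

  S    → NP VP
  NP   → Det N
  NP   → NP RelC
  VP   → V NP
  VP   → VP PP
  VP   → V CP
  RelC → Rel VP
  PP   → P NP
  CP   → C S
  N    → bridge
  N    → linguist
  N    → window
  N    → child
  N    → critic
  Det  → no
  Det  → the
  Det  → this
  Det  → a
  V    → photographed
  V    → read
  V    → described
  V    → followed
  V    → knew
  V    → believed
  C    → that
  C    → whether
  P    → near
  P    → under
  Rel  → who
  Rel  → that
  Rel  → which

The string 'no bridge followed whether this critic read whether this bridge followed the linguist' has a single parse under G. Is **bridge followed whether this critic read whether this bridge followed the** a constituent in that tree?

No

[S [NP [Det no] [N bridge]] [VP [V followed] [CP [C whether] [S [NP [Det this] [N critic]] [VP [V read] [CP [C whether] [S [NP [Det this] [N bridge]] [VP [V followed] [NP [Det the] [N linguist]]]]]]]]]]
The smallest constituent containing 'bridge followed whether this critic read whether this bridge followed the' is the S spanning 'no bridge followed whether this critic read whether this bridge followed the linguist'; no single node in the tree dominates exactly the given words.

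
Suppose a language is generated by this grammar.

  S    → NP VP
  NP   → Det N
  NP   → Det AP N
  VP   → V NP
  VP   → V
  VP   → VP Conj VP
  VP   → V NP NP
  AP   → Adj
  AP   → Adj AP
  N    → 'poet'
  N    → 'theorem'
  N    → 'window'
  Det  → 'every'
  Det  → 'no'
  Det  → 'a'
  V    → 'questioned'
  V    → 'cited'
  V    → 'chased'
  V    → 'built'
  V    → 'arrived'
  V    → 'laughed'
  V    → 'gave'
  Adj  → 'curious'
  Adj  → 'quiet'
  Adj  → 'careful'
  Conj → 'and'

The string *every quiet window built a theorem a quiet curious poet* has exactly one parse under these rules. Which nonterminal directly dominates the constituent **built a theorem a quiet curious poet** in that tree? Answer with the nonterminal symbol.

[S [NP [Det every] [AP [Adj quiet]] [N window]] [VP [V built] [NP [Det a] [N theorem]] [NP [Det a] [AP [Adj quiet] [AP [Adj curious]]] [N poet]]]]
The span 'built a theorem a quiet curious poet' is the VP node built by VP → V NP NP.
Its mother is the S built by S → NP VP.

S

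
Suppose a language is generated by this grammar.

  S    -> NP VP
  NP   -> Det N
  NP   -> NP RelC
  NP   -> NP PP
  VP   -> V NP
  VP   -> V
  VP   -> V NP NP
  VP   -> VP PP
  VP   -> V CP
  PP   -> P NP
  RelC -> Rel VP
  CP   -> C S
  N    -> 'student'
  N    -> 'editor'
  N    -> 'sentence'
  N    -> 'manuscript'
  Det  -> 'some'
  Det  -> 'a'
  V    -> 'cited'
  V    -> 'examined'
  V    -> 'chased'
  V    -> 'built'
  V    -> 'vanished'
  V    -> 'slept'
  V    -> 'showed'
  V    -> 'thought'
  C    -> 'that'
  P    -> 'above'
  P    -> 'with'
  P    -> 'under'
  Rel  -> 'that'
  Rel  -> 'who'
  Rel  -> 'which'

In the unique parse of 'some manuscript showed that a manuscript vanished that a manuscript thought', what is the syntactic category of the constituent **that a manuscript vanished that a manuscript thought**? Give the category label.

CP

[S [NP [Det some] [N manuscript]] [VP [V showed] [CP [C that] [S [NP [Det a] [N manuscript]] [VP [V vanished] [CP [C that] [S [NP [Det a] [N manuscript]] [VP [V thought]]]]]]]]]
The span 'that a manuscript vanished that a manuscript thought' is the CP node built by CP → C S.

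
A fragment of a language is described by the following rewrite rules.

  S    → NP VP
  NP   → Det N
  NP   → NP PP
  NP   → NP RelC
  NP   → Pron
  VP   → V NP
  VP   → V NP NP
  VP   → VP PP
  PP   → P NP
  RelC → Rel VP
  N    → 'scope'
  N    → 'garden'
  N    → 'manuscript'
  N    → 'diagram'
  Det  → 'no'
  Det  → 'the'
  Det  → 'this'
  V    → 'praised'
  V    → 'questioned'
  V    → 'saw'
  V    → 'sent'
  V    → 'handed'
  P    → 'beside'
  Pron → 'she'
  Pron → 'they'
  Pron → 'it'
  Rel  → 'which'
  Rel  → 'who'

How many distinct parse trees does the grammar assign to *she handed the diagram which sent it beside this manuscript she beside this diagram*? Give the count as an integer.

Two of the 10 distinct bracketings:
[S [NP [Pron she]] [VP [V handed] [NP [NP [NP [Det the] [N diagram]] [RelC [Rel which] [VP [V sent] [NP [NP [Pron it]] [PP [P beside] [NP [Det this] [N manuscript]]]] [NP [Pron she]]]]] [PP [P beside] [NP [Det this] [N diagram]]]]]]
[S [NP [Pron she]] [VP [V handed] [NP [NP [Det the] [N diagram]] [RelC [Rel which] [VP [V sent] [NP [NP [Pron it]] [PP [P beside] [NP [Det this] [N manuscript]]]] [NP [NP [Pron she]] [PP [P beside] [NP [Det this] [N diagram]]]]]]]]]
The trees differ in how a recursive rule is bracketed over the same span.

10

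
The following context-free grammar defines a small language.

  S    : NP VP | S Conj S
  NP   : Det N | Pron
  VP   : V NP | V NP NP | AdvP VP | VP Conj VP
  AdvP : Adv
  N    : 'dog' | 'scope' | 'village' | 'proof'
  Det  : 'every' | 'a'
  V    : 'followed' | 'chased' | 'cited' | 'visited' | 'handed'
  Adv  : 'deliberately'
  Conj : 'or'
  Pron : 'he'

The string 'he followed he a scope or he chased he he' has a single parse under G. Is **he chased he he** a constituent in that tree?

Yes

[S [S [NP [Pron he]] [VP [V followed] [NP [Pron he]] [NP [Det a] [N scope]]]] [Conj or] [S [NP [Pron he]] [VP [V chased] [NP [Pron he]] [NP [Pron he]]]]]
The words 'he chased he he' are exhaustively dominated by a single S node (built by S → NP VP), so they form a constituent.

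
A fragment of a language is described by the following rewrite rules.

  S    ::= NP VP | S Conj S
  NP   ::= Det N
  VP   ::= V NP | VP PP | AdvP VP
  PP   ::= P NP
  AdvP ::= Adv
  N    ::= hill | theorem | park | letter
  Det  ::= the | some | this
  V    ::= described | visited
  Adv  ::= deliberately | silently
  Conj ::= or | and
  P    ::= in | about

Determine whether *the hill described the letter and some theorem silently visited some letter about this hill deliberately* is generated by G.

For S → NP VP, the only prefix that parses as NP is 'the hill', but the remainder 'described the letter and some theorem silently visited some letter about this hill deliberately' is not a VP under these rules. The alternative S rule S → S Conj S likewise has no satisfying split.

Ungrammatical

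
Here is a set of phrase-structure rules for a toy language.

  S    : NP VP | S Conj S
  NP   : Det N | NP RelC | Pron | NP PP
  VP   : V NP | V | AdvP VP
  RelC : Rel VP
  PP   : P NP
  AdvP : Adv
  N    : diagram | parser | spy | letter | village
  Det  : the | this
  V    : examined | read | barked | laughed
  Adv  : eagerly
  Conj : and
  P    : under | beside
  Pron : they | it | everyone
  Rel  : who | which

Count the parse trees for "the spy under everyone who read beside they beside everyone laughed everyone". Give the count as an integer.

7

Two of the 7 distinct bracketings:
[S [NP [NP [Det the] [N spy]] [PP [P under] [NP [NP [NP [Pron everyone]] [RelC [Rel who] [VP [V read]]]] [PP [P beside] [NP [NP [Pron they]] [PP [P beside] [NP [Pron everyone]]]]]]]] [VP [V laughed] [NP [Pron everyone]]]]
[S [NP [NP [Det the] [N spy]] [PP [P under] [NP [NP [NP [NP [Pron everyone]] [RelC [Rel who] [VP [V read]]]] [PP [P beside] [NP [Pron they]]]] [PP [P beside] [NP [Pron everyone]]]]]] [VP [V laughed] [NP [Pron everyone]]]]
The trees differ in how a recursive rule is bracketed over the same span.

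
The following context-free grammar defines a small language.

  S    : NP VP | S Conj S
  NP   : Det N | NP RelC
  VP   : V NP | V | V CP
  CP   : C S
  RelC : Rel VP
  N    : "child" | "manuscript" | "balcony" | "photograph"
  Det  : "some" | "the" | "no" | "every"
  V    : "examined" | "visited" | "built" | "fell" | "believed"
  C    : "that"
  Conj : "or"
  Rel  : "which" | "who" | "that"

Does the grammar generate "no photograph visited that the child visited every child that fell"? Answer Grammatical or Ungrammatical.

[S [NP [Det no] [N photograph]] [VP [V visited] [CP [C that] [S [NP [Det the] [N child]] [VP [V visited] [NP [NP [Det every] [N child]] [RelC [Rel that] [VP [V fell]]]]]]]]]
The bracketing above is licensed at every node by one of the given productions, with S at the root.

Grammatical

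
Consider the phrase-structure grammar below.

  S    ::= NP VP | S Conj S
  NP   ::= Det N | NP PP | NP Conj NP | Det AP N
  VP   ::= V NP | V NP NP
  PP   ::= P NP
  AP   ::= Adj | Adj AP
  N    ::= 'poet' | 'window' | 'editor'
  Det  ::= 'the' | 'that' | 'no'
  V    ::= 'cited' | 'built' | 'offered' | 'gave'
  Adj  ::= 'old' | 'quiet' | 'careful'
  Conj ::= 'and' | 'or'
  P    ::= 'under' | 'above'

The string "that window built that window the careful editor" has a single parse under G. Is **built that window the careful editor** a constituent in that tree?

Yes

[S [NP [Det that] [N window]] [VP [V built] [NP [Det that] [N window]] [NP [Det the] [AP [Adj careful]] [N editor]]]]
The words 'built that window the careful editor' are exhaustively dominated by a single VP node (built by VP → V NP NP), so they form a constituent.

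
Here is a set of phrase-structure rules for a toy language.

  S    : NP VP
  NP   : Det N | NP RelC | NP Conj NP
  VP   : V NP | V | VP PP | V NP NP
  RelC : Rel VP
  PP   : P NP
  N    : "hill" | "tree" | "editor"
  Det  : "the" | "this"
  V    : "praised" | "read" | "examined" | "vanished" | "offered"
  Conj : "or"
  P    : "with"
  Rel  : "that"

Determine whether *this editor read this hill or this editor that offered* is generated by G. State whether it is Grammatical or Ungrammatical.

[S [NP [Det this] [N editor]] [VP [V read] [NP [NP [NP [Det this] [N hill]] [Conj or] [NP [Det this] [N editor]]] [RelC [Rel that] [VP [V offered]]]]]]
Every word is introduced by a lexical rule and the phrasal rules combine the resulting categories into a single S.

Grammatical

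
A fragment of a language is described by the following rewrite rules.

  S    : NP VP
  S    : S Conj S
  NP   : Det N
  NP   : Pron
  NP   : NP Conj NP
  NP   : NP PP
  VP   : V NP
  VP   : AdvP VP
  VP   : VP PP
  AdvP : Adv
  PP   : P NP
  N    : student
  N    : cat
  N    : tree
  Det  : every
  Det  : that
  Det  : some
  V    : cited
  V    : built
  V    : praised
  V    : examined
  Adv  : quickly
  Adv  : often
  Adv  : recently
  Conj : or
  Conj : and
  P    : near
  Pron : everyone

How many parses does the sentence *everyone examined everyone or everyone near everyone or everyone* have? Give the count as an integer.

Two of the 6 distinct bracketings:
[S [NP [Pron everyone]] [VP [V examined] [NP [NP [Pron everyone]] [Conj or] [NP [NP [NP [Pron everyone]] [PP [P near] [NP [Pron everyone]]]] [Conj or] [NP [Pron everyone]]]]]]
[S [NP [Pron everyone]] [VP [V examined] [NP [NP [Pron everyone]] [Conj or] [NP [NP [Pron everyone]] [PP [P near] [NP [NP [Pron everyone]] [Conj or] [NP [Pron everyone]]]]]]]]
The trees differ in how a recursive rule is bracketed over the same span.

6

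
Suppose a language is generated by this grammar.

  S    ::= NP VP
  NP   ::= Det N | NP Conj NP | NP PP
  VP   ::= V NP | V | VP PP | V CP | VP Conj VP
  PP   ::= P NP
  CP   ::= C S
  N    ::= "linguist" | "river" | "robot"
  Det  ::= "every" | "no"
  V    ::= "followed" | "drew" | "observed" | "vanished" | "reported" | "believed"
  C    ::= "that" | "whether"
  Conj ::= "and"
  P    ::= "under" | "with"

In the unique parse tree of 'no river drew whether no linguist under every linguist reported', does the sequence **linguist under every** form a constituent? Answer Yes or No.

No

[S [NP [Det no] [N river]] [VP [V drew] [CP [C whether] [S [NP [NP [Det no] [N linguist]] [PP [P under] [NP [Det every] [N linguist]]]] [VP [V reported]]]]]]
The smallest constituent containing 'linguist under every' is the NP spanning 'no linguist under every linguist'; no single node in the tree dominates exactly the given words.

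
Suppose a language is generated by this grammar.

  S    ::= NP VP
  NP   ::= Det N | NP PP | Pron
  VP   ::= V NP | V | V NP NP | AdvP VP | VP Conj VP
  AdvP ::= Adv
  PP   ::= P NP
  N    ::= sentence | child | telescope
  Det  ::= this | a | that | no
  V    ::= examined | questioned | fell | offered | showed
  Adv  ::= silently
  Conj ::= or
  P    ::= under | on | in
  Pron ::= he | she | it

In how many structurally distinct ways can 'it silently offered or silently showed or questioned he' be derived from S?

7

Two of the 7 distinct bracketings:
[S [NP [Pron it]] [VP [AdvP [Adv silently]] [VP [VP [V offered]] [Conj or] [VP [AdvP [Adv silently]] [VP [VP [V showed]] [Conj or] [VP [V questioned] [NP [Pron he]]]]]]]]
[S [NP [Pron it]] [VP [AdvP [Adv silently]] [VP [VP [V offered]] [Conj or] [VP [VP [AdvP [Adv silently]] [VP [V showed]]] [Conj or] [VP [V questioned] [NP [Pron he]]]]]]]
The trees differ in how a recursive rule is bracketed over the same span.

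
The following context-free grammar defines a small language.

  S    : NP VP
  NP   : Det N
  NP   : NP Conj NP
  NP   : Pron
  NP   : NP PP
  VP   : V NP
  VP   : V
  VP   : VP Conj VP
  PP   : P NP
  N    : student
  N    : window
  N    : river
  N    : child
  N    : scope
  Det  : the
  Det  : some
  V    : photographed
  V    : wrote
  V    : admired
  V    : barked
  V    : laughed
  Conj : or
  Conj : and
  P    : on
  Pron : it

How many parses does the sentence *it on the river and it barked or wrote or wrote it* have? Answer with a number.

Two of the 4 distinct bracketings:
[S [NP [NP [NP [Pron it]] [PP [P on] [NP [Det the] [N river]]]] [Conj and] [NP [Pron it]]] [VP [VP [V barked]] [Conj or] [VP [VP [V wrote]] [Conj or] [VP [V wrote] [NP [Pron it]]]]]]
[S [NP [NP [NP [Pron it]] [PP [P on] [NP [Det the] [N river]]]] [Conj and] [NP [Pron it]]] [VP [VP [VP [V barked]] [Conj or] [VP [V wrote]]] [Conj or] [VP [V wrote] [NP [Pron it]]]]]
The trees differ in how a recursive rule is bracketed over the same span.

4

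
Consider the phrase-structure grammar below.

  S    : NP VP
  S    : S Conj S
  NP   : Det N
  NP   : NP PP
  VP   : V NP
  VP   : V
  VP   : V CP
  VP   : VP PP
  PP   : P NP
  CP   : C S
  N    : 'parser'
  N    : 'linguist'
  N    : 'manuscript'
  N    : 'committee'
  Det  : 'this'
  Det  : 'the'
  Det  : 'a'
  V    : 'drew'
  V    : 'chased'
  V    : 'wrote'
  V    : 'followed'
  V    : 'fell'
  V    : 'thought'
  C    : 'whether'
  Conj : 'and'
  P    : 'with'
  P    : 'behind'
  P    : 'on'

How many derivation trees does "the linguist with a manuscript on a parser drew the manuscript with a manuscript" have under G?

Two of the 4 distinct bracketings:
[S [NP [NP [Det the] [N linguist]] [PP [P with] [NP [NP [Det a] [N manuscript]] [PP [P on] [NP [Det a] [N parser]]]]]] [VP [V drew] [NP [NP [Det the] [N manuscript]] [PP [P with] [NP [Det a] [N manuscript]]]]]]
[S [NP [NP [Det the] [N linguist]] [PP [P with] [NP [NP [Det a] [N manuscript]] [PP [P on] [NP [Det a] [N parser]]]]]] [VP [VP [V drew] [NP [Det the] [N manuscript]]] [PP [P with] [NP [Det a] [N manuscript]]]]]
The difference turns on whether VP → VP PP is used at the relevant span, versus an alternative expansion of VP.

4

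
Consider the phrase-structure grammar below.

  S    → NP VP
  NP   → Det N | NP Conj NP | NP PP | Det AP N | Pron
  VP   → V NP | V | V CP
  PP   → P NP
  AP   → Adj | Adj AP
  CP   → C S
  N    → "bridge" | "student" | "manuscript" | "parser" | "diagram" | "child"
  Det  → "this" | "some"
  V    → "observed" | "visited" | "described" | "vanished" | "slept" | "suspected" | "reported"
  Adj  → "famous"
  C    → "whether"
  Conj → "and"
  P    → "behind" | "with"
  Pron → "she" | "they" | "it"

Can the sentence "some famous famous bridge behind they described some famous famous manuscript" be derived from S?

Grammatical

[S [NP [NP [Det some] [AP [Adj famous] [AP [Adj famous]]] [N bridge]] [PP [P behind] [NP [Pron they]]]] [VP [V described] [NP [Det some] [AP [Adj famous] [AP [Adj famous]]] [N manuscript]]]]
Each bracket corresponds to one application of a listed rule, so the string is derivable from S.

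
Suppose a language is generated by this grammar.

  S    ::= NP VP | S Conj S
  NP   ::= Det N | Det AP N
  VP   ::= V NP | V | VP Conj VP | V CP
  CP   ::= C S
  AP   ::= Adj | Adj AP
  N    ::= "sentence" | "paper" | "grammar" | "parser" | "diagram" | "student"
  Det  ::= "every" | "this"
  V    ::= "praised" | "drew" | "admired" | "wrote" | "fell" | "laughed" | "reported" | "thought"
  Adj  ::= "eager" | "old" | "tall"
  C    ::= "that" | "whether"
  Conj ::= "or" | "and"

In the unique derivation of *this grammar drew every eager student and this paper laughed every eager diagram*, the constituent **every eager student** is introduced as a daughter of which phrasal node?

S
  S
    NP
      Det: this
      N: grammar
    VP
      V: drew
      NP
        Det: every
        AP
          Adj: eager
        N: student
  Conj: and
  S
    NP
      Det: this
      N: paper
    VP
      V: laughed
      NP
        Det: every
        AP
          Adj: eager
        N: diagram
The span 'every eager student' is the NP node built by NP → Det AP N.
Its mother is the VP built by VP → V NP.

VP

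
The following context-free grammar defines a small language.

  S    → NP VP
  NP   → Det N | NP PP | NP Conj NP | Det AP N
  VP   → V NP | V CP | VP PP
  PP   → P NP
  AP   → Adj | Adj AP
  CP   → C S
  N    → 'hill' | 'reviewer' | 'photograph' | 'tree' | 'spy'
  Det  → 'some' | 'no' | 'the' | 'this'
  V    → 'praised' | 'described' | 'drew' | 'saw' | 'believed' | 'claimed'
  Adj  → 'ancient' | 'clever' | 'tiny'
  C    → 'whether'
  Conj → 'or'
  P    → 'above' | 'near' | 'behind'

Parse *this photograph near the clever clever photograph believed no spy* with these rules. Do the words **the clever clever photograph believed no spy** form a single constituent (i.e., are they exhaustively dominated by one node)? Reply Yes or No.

[S [NP [NP [Det this] [N photograph]] [PP [P near] [NP [Det the] [AP [Adj clever] [AP [Adj clever]]] [N photograph]]]] [VP [V believed] [NP [Det no] [N spy]]]]
The smallest constituent containing 'the clever clever photograph believed no spy' is the S spanning 'this photograph near the clever clever photograph believed no spy'; no single node in the tree dominates exactly the given words.

No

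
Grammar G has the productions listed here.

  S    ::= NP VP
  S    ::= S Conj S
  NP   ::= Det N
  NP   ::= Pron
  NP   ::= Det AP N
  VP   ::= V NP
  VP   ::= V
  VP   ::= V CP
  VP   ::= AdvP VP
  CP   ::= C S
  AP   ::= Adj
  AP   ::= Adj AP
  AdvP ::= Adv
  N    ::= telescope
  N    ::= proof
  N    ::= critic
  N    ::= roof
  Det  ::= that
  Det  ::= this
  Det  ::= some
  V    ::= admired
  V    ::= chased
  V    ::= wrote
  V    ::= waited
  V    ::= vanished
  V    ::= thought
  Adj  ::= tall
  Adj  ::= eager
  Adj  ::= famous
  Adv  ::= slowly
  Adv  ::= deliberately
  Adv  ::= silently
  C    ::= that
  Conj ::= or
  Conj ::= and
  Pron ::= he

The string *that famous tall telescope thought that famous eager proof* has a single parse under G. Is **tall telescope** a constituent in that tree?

No

[S [NP [Det that] [AP [Adj famous] [AP [Adj tall]]] [N telescope]] [VP [V thought] [NP [Det that] [AP [Adj famous] [AP [Adj eager]]] [N proof]]]]
The smallest constituent containing 'tall telescope' is the NP spanning 'that famous tall telescope'; no single node in the tree dominates exactly the given words.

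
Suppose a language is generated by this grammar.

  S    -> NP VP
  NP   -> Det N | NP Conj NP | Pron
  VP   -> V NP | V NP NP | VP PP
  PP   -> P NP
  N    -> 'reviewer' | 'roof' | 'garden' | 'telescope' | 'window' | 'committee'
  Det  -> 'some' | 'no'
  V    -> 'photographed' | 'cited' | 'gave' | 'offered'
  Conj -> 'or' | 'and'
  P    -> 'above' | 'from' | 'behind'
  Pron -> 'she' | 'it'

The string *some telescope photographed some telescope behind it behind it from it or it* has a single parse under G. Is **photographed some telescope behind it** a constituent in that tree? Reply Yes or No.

[S [NP [Det some] [N telescope]] [VP [VP [VP [VP [V photographed] [NP [Det some] [N telescope]]] [PP [P behind] [NP [Pron it]]]] [PP [P behind] [NP [Pron it]]]] [PP [P from] [NP [NP [Pron it]] [Conj or] [NP [Pron it]]]]]]
The words 'photographed some telescope behind it' are exhaustively dominated by a single VP node (built by VP → VP PP), so they form a constituent.

Yes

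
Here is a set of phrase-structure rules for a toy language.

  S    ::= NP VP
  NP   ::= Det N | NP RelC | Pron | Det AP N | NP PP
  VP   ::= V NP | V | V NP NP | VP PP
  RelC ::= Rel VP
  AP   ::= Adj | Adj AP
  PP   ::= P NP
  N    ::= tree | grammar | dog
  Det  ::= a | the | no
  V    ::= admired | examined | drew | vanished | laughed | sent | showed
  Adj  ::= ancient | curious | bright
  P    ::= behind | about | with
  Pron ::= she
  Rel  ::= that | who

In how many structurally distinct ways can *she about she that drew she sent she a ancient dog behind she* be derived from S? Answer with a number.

Two of the 4 distinct bracketings:
[S [NP [NP [NP [Pron she]] [PP [P about] [NP [Pron she]]]] [RelC [Rel that] [VP [V drew] [NP [Pron she]]]]] [VP [V sent] [NP [Pron she]] [NP [NP [Det a] [AP [Adj ancient]] [N dog]] [PP [P behind] [NP [Pron she]]]]]]
[S [NP [NP [NP [Pron she]] [PP [P about] [NP [Pron she]]]] [RelC [Rel that] [VP [V drew] [NP [Pron she]]]]] [VP [VP [V sent] [NP [Pron she]] [NP [Det a] [AP [Adj ancient]] [N dog]]] [PP [P behind] [NP [Pron she]]]]]
The difference turns on whether VP → VP PP is used at the relevant span, versus an alternative expansion of VP.

4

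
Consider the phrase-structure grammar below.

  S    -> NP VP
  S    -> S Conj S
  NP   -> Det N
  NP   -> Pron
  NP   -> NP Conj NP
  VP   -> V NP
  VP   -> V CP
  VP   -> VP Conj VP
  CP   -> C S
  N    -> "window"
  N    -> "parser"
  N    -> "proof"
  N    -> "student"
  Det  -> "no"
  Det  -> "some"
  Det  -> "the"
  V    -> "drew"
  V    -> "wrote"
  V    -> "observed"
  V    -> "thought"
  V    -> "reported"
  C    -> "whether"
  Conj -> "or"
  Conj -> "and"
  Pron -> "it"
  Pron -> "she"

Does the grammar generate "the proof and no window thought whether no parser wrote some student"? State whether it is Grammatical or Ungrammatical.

S
  NP
    NP
      Det: the
      N: proof
    Conj: and
    NP
      Det: no
      N: window
  VP
    V: thought
    CP
      C: whether
      S
        NP
          Det: no
          N: parser
        VP
          V: wrote
          NP
            Det: some
            N: student
Each bracket corresponds to one application of a listed rule, so the string is derivable from S.

Grammatical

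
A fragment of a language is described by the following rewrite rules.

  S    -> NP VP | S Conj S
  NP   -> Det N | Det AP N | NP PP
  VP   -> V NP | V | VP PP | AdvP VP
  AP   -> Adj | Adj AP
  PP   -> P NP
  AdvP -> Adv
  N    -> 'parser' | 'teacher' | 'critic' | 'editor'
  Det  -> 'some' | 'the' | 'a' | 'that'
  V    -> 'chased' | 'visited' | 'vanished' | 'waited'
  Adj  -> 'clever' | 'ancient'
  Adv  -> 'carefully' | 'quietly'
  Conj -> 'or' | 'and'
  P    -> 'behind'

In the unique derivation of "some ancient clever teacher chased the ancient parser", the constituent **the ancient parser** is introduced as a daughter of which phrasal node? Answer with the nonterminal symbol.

[S [NP [Det some] [AP [Adj ancient] [AP [Adj clever]]] [N teacher]] [VP [V chased] [NP [Det the] [AP [Adj ancient]] [N parser]]]]
The span 'the ancient parser' is the NP node built by NP → Det AP N.
Its mother is the VP built by VP → V NP.

VP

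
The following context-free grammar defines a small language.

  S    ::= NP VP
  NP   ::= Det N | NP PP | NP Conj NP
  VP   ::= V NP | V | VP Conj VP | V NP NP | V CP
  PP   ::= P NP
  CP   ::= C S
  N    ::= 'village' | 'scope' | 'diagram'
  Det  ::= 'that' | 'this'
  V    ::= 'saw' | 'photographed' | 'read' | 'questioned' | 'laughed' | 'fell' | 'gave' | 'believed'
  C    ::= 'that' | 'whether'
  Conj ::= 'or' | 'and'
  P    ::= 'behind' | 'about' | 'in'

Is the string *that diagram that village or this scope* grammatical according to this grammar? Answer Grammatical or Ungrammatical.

For S → NP VP, the only prefix that parses as NP is 'that diagram', but the remainder 'that village or this scope' is not a VP under these rules.

Ungrammatical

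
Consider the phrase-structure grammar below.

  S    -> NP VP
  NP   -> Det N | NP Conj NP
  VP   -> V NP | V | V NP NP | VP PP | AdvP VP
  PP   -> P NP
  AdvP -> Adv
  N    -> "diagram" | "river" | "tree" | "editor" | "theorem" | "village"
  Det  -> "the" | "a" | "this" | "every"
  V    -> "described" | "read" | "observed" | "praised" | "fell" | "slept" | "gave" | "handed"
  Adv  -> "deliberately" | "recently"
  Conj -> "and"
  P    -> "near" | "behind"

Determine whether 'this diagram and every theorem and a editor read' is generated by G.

Grammatical

S
  NP
    NP
      Det: this
      N: diagram
    Conj: and
    NP
      NP
        Det: every
        N: theorem
      Conj: and
      NP
        Det: a
        N: editor
  VP
    V: read
Every word is introduced by a lexical rule and the phrasal rules combine the resulting categories into a single S.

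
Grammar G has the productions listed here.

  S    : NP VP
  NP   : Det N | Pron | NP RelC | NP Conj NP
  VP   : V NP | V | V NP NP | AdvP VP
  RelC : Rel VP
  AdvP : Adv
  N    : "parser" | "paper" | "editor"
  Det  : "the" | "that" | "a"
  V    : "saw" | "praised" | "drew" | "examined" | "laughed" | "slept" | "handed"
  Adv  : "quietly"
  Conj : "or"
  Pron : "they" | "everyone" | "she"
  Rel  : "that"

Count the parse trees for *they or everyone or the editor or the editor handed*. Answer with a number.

5

Two of the 5 distinct bracketings:
[S [NP [NP [Pron they]] [Conj or] [NP [NP [Pron everyone]] [Conj or] [NP [NP [Det the] [N editor]] [Conj or] [NP [Det the] [N editor]]]]] [VP [V handed]]]
[S [NP [NP [Pron they]] [Conj or] [NP [NP [NP [Pron everyone]] [Conj or] [NP [Det the] [N editor]]] [Conj or] [NP [Det the] [N editor]]]] [VP [V handed]]]
The trees differ in how a recursive rule is bracketed over the same span.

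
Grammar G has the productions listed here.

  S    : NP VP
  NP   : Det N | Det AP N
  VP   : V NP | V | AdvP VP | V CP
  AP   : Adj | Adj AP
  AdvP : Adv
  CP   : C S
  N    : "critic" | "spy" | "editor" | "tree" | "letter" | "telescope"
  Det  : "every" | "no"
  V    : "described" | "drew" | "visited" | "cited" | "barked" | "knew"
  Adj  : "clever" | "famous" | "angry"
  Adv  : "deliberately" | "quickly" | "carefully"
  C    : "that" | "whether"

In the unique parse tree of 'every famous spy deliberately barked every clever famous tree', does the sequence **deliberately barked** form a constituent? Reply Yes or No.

No

[S [NP [Det every] [AP [Adj famous]] [N spy]] [VP [AdvP [Adv deliberately]] [VP [V barked] [NP [Det every] [AP [Adj clever] [AP [Adj famous]]] [N tree]]]]]
The smallest constituent containing 'deliberately barked' is the VP spanning 'deliberately barked every clever famous tree'; no single node in the tree dominates exactly the given words.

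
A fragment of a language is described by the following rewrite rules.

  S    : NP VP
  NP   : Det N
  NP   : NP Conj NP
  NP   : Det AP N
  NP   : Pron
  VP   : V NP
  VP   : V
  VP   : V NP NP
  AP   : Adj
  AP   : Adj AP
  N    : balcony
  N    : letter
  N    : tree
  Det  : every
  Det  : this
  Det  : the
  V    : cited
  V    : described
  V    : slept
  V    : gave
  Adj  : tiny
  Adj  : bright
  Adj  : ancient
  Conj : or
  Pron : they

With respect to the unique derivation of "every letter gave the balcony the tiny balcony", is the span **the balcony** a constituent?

Yes

[S [NP [Det every] [N letter]] [VP [V gave] [NP [Det the] [N balcony]] [NP [Det the] [AP [Adj tiny]] [N balcony]]]]
The words 'the balcony' are exhaustively dominated by a single NP node (built by NP → Det N), so they form a constituent.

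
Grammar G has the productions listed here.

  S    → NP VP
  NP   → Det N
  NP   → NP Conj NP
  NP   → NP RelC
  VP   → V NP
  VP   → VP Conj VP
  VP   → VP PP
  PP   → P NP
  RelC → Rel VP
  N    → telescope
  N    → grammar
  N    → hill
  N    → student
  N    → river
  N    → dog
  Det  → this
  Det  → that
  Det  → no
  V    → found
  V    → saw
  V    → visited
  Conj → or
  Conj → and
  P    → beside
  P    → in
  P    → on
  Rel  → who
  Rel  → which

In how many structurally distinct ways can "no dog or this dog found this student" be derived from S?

[S [NP [NP [Det no] [N dog]] [Conj or] [NP [Det this] [N dog]]] [VP [V found] [NP [Det this] [N student]]]]
No rule offers an alternative attachment or grouping for any span, so this is the only derivation.

1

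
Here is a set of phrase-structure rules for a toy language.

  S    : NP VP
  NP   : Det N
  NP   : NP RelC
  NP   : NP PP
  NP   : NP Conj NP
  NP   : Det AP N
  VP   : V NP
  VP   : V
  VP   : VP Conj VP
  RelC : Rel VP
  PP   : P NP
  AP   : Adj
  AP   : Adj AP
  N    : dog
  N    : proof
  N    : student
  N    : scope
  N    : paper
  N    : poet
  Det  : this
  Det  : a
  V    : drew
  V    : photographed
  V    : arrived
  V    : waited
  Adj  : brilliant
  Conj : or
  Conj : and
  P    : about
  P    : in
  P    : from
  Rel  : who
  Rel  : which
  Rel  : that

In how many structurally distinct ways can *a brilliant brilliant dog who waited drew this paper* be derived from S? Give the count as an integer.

[S [NP [NP [Det a] [AP [Adj brilliant] [AP [Adj brilliant]]] [N dog]] [RelC [Rel who] [VP [V waited]]]] [VP [V drew] [NP [Det this] [N paper]]]]
No rule offers an alternative attachment or grouping for any span, so this is the only derivation.

1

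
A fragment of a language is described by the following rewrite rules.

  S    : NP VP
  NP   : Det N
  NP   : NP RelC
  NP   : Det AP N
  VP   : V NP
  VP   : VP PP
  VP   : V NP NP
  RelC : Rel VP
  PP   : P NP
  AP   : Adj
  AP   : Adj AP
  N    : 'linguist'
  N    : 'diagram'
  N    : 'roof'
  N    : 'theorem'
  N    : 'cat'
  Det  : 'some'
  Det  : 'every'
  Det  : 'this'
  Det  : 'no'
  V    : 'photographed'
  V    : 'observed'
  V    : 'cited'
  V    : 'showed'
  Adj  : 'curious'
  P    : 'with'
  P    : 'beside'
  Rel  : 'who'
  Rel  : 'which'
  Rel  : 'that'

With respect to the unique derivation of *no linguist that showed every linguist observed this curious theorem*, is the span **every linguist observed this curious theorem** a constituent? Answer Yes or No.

[S [NP [NP [Det no] [N linguist]] [RelC [Rel that] [VP [V showed] [NP [Det every] [N linguist]]]]] [VP [V observed] [NP [Det this] [AP [Adj curious]] [N theorem]]]]
The smallest constituent containing 'every linguist observed this curious theorem' is the S spanning 'no linguist that showed every linguist observed this curious theorem'; no single node in the tree dominates exactly the given words.

No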